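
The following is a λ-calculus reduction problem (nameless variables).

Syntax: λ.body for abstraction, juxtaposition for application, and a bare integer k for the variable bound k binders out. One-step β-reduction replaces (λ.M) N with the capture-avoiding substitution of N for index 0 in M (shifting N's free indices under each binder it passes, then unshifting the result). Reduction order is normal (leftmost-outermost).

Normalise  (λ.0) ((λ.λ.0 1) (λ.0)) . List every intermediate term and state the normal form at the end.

Answer: normal form = λ.0 (λ.0)  (in 2 steps)

Reduction:
  start: (λ.0) ((λ.λ.0 1) (λ.0))
  →1  (λ.λ.0 1) (λ.0)
  →2  λ.0 (λ.0)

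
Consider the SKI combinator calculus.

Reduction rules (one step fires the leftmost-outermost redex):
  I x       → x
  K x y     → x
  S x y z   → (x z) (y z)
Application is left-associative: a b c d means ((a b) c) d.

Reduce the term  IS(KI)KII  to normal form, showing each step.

Answer: normal form = I  (in 5 steps)

Derivation:
  start: IS(KI)KII
  step 1: S(KI)KII
  step 2: KII(KI)I
  step 3: I(KI)I
  step 4: KII
  step 5: I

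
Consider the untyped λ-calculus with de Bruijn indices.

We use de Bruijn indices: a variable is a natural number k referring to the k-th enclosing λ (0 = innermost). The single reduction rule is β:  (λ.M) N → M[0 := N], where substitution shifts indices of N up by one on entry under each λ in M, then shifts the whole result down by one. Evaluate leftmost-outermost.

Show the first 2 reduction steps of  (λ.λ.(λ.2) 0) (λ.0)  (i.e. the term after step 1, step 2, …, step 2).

  start: (λ.λ.(λ.2) 0) (λ.0)
  step 1: λ.(λ.λ.0) 0
  step 2: λ.λ.0

Answer: after 2 steps: λ.λ.0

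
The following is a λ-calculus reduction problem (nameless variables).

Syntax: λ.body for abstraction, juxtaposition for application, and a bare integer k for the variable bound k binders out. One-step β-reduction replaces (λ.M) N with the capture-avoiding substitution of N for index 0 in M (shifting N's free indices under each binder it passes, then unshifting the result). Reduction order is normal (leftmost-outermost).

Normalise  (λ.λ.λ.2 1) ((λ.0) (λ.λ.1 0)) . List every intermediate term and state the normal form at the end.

Answer: normal form = λ.λ.λ.2 0  (in 3 steps)

Reduction:
  start: (λ.λ.λ.2 1) ((λ.0) (λ.λ.1 0))
  →1  λ.λ.(λ.0) (λ.λ.1 0) 1
  →2  λ.λ.(λ.λ.1 0) 1
  →3  λ.λ.λ.2 0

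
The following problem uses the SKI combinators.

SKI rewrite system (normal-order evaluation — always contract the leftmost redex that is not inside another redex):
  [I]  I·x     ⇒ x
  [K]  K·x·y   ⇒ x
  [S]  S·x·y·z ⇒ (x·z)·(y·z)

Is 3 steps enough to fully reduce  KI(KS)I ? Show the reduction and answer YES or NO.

  start: KI(KS)I
  →1  II
  →2  I

Answer: YES — reaches normal form I in 2 ≤ 3 steps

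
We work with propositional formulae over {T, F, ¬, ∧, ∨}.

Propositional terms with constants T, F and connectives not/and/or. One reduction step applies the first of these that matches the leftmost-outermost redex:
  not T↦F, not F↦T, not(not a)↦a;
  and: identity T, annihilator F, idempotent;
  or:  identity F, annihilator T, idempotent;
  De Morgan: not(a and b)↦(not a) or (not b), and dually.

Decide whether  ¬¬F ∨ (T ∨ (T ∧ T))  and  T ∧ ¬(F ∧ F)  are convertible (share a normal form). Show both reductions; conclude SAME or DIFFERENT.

Answer: SAME — A ⇓ T, B ⇓ T

Reduction:
Term A:
  start: ¬¬F ∨ (T ∨ (T ∧ T))
  →1  F ∨ (T ∨ (T ∧ T))
  →2  T ∨ (T ∧ T)
  →3  T

Term B:
  start: T ∧ ¬(F ∧ F)
  →1  ¬(F ∧ F)
  →2  ¬F ∨ ¬F
  →3  ¬F
  →4  T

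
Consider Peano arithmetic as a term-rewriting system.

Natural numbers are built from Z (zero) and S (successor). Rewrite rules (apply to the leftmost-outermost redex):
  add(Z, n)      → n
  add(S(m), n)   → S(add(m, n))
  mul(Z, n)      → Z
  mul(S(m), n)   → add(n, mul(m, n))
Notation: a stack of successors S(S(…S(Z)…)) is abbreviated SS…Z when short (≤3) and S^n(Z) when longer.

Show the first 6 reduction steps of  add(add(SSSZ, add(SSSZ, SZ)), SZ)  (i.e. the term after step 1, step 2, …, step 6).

  start: add(add(SSSZ, add(SSSZ, SZ)), SZ)
  →1  add(S(add(SSZ, add(SSSZ, SZ))), SZ)
  →2  S(add(add(SSZ, add(SSSZ, SZ)), SZ))
  →3  S(add(S(add(SZ, add(SSSZ, SZ))), SZ))
  →4  S(S(add(add(SZ, add(SSSZ, SZ)), SZ)))
  →5  S(S(add(S(add(Z, add(SSSZ, SZ))), SZ)))
  →6  S(S(S(add(add(Z, add(SSSZ, SZ)), SZ))))

Answer: after 6 steps: S(S(S(add(add(Z, add(SSSZ, SZ)), SZ))))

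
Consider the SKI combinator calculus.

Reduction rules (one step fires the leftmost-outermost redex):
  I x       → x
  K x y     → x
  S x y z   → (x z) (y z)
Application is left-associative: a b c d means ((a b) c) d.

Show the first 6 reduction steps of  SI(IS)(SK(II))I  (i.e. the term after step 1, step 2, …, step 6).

Answer: after 6 steps: S(SKI)I

Working:
  start: SI(IS)(SK(II))I
  →1  I(SK(II))(IS(SK(II)))I
  →2  SK(II)(IS(SK(II)))I
  →3  K(IS(SK(II)))(II(IS(SK(II))))I
  →4  IS(SK(II))I
  →5  S(SK(II))I
  →6  S(SKI)I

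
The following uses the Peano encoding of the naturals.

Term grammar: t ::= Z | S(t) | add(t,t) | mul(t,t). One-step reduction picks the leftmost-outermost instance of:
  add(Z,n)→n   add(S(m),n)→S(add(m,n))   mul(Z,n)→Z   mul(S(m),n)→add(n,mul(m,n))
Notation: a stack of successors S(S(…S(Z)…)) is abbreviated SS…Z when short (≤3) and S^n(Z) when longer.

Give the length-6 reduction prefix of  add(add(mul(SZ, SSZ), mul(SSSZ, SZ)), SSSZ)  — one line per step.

  start: add(add(mul(SZ, SSZ), mul(SSSZ, SZ)), SSSZ)
  step 1: add(add(add(SSZ, mul(Z, SSZ)), mul(SSSZ, SZ)), SSSZ)
  step 2: add(add(S(add(SZ, mul(Z, SSZ))), mul(SSSZ, SZ)), SSSZ)
  step 3: add(S(add(add(SZ, mul(Z, SSZ)), mul(SSSZ, SZ))), SSSZ)
  step 4: S(add(add(add(SZ, mul(Z, SSZ)), mul(SSSZ, SZ)), SSSZ))
  step 5: S(add(add(S(add(Z, mul(Z, SSZ))), mul(SSSZ, SZ)), SSSZ))
  step 6: S(add(S(add(add(Z, mul(Z, SSZ)), mul(SSSZ, SZ))), SSSZ))

Answer: after 6 steps: S(add(S(add(add(Z, mul(Z, SSZ)), mul(SSSZ, SZ))), SSSZ))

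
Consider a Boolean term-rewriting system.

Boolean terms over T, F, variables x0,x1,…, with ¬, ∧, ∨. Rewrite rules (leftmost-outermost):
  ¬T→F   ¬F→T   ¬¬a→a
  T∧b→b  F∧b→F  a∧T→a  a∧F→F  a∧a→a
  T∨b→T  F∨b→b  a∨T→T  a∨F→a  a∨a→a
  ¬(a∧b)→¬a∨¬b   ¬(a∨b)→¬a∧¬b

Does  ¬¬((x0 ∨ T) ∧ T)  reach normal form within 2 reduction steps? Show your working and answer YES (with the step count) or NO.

  start: ¬¬((x0 ∨ T) ∧ T)
  [1] (x0 ∨ T) ∧ T
  [2] x0 ∨ T

Answer: NO — after 2 steps the term is x0 ∨ T, not yet normal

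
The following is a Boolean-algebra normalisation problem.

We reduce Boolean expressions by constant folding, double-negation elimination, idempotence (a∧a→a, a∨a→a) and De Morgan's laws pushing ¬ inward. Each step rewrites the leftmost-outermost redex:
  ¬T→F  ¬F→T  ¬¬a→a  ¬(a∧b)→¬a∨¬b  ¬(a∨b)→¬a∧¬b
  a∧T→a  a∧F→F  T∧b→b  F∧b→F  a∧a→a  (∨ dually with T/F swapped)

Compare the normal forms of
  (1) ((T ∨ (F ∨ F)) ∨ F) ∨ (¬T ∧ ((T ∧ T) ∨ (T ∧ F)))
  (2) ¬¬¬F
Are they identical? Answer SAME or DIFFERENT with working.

Answer: SAME — A ⇓ T, B ⇓ T

Derivation:
Term A:
  start: ((T ∨ (F ∨ F)) ∨ F) ∨ (¬T ∧ ((T ∧ T) ∨ (T ∧ F)))
  →1  (T ∨ (F ∨ F)) ∨ (¬T ∧ ((T ∧ T) ∨ (T ∧ F)))
  →2  T ∨ (¬T ∧ ((T ∧ T) ∨ (T ∧ F)))
  →3  T

Term B:
  start: ¬¬¬F
  →1  ¬F
  →2  T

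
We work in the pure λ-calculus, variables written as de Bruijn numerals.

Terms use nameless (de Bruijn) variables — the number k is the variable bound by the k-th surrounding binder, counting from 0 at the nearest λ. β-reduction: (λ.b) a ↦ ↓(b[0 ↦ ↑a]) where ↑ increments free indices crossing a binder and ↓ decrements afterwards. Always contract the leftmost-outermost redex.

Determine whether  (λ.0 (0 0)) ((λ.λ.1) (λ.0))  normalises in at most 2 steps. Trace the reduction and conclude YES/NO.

Answer: NO — after 2 steps the term is (λ.λ.0) ((λ.λ.1) (λ.0) ((λ.λ.1) (λ.0))), not yet normal

Reduction:
  start: (λ.0 (0 0)) ((λ.λ.1) (λ.0))
  →1  (λ.λ.1) (λ.0) ((λ.λ.1) (λ.0) ((λ.λ.1) (λ.0)))
  →2  (λ.λ.0) ((λ.λ.1) (λ.0) ((λ.λ.1) (λ.0)))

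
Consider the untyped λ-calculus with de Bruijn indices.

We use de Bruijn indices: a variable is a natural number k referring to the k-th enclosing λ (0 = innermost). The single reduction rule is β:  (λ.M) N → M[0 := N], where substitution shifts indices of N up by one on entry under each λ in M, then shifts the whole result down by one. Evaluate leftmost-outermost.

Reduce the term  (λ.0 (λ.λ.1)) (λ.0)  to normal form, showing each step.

Answer: normal form = λ.λ.1  (in 2 steps)

Working:
  start: (λ.0 (λ.λ.1)) (λ.0)
  →1  (λ.0) (λ.λ.1)
  →2  λ.λ.1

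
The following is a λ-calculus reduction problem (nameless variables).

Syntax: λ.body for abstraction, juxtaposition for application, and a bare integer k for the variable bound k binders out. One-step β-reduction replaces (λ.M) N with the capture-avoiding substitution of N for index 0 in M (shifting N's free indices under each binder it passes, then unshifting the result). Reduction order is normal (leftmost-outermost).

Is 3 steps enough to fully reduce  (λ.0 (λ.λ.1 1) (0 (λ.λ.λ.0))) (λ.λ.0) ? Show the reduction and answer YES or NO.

  start: (λ.0 (λ.λ.1 1) (0 (λ.λ.λ.0))) (λ.λ.0)
  →1  (λ.λ.0) (λ.λ.1 1) ((λ.λ.0) (λ.λ.λ.0))
  →2  (λ.0) ((λ.λ.0) (λ.λ.λ.0))
  →3  (λ.λ.0) (λ.λ.λ.0)

Answer: NO — after 3 steps the term is (λ.λ.0) (λ.λ.λ.0), not yet normal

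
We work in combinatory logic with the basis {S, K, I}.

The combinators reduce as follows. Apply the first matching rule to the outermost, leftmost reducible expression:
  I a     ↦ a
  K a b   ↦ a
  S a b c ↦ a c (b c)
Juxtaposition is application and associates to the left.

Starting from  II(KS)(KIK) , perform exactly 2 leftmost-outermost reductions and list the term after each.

  start: II(KS)(KIK)
  →1  I(KS)(KIK)
  →2  KS(KIK)

Answer: after 2 steps: KS(KIK)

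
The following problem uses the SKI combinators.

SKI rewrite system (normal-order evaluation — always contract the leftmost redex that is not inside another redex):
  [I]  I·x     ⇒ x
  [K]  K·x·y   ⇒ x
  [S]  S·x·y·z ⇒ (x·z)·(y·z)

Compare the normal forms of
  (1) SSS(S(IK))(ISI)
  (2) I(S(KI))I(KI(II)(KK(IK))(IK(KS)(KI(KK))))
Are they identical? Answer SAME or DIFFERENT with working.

Answer: DIFFERENT — A ⇓ S(SK)(SI), B ⇓ K(KS)

Derivation:
Term A:
  start: SSS(S(IK))(ISI)
  step 1: S(S(IK))(S(S(IK)))(ISI)
  step 2: S(IK)(ISI)(S(S(IK))(ISI))
  step 3: IK(S(S(IK))(ISI))(ISI(S(S(IK))(ISI)))
  step 4: K(S(S(IK))(ISI))(ISI(S(S(IK))(ISI)))
  step 5: S(S(IK))(ISI)
  step 6: S(SK)(ISI)
  step 7: S(SK)(SI)

Term B:
  start: I(S(KI))I(KI(II)(KK(IK))(IK(KS)(KI(KK))))
  step 1: S(KI)I(KI(II)(KK(IK))(IK(KS)(KI(KK))))
  step 2: KI(KI(II)(KK(IK))(IK(KS)(KI(KK))))(I(KI(II)(KK(IK))(IK(KS)(KI(KK)))))
  step 3: I(I(KI(II)(KK(IK))(IK(KS)(KI(KK)))))
  step 4: I(KI(II)(KK(IK))(IK(KS)(KI(KK))))
  step 5: KI(II)(KK(IK))(IK(KS)(KI(KK)))
  step 6: I(KK(IK))(IK(KS)(KI(KK)))
  step 7: KK(IK)(IK(KS)(KI(KK)))
  step 8: K(IK(KS)(KI(KK)))
  step 9: K(K(KS)(KI(KK)))
  step 10: K(KS)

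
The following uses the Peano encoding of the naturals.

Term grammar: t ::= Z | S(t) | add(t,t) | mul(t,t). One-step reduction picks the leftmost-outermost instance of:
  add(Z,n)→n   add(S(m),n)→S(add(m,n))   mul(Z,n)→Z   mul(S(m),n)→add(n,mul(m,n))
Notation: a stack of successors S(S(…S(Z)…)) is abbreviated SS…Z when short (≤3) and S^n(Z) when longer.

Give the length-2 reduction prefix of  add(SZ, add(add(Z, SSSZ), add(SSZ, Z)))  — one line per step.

  start: add(SZ, add(add(Z, SSSZ), add(SSZ, Z)))
  →1  S(add(Z, add(add(Z, SSSZ), add(SSZ, Z))))
  →2  S(add(add(Z, SSSZ), add(SSZ, Z)))

Answer: after 2 steps: S(add(add(Z, SSSZ), add(SSZ, Z)))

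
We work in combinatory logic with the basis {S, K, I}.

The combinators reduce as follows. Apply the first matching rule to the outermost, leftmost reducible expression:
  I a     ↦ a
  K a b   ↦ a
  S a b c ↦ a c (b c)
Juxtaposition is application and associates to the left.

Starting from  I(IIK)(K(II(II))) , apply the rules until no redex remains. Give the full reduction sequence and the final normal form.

  start: I(IIK)(K(II(II)))
  [1] IIK(K(II(II)))
  [2] IK(K(II(II)))
  [3] K(K(II(II)))
  [4] K(K(I(II)))
  [5] K(K(II))
  [6] K(KI)

Answer: normal form = K(KI)  (in 6 steps)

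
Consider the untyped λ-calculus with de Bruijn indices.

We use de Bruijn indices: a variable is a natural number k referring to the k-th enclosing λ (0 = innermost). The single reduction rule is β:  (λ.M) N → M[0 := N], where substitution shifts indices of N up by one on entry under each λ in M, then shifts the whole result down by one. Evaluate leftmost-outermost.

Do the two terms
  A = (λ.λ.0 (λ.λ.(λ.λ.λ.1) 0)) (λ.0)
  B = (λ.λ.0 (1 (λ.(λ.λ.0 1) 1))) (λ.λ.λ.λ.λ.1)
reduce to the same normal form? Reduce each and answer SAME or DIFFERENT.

Term A:
  start: (λ.λ.0 (λ.λ.(λ.λ.λ.1) 0)) (λ.0)
  →1  λ.0 (λ.λ.(λ.λ.λ.1) 0)
  →2  λ.0 (λ.λ.λ.λ.1)

Term B:
  start: (λ.λ.0 (1 (λ.(λ.λ.0 1) 1))) (λ.λ.λ.λ.λ.1)
  →1  λ.0 ((λ.λ.λ.λ.λ.1) (λ.(λ.λ.0 1) 1))
  →2  λ.0 (λ.λ.λ.λ.1)

Answer: SAME — A ⇓ λ.0 (λ.λ.λ.λ.1), B ⇓ λ.0 (λ.λ.λ.λ.1)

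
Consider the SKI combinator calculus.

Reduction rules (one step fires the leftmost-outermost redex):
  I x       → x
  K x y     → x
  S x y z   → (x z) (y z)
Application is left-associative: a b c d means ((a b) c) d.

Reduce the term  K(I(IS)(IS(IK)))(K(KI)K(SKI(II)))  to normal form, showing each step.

Answer: normal form = S(SK)  (in 5 steps)

Reduction:
  start: K(I(IS)(IS(IK)))(K(KI)K(SKI(II)))
  [1] I(IS)(IS(IK))
  [2] IS(IS(IK))
  [3] S(IS(IK))
  [4] S(S(IK))
  [5] S(SK)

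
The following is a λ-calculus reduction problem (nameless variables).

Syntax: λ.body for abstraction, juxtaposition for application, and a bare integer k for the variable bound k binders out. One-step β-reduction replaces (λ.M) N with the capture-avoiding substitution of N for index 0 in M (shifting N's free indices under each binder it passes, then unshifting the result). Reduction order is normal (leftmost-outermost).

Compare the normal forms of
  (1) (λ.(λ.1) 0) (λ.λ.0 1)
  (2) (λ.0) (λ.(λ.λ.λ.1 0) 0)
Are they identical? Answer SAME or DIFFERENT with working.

Answer: DIFFERENT — A ⇓ λ.λ.0 1, B ⇓ λ.λ.λ.1 0

Derivation:
Term A:
  start: (λ.(λ.1) 0) (λ.λ.0 1)
  [1] (λ.λ.λ.0 1) (λ.λ.0 1)
  [2] λ.λ.0 1

Term B:
  start: (λ.0) (λ.(λ.λ.λ.1 0) 0)
  [1] λ.(λ.λ.λ.1 0) 0
  [2] λ.λ.λ.1 0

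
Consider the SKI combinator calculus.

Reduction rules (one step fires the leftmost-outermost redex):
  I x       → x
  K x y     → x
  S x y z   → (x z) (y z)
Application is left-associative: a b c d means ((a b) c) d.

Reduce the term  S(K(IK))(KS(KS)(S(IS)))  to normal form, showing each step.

  start: S(K(IK))(KS(KS)(S(IS)))
  step 1: S(KK)(KS(KS)(S(IS)))
  step 2: S(KK)(S(S(IS)))
  step 3: S(KK)(S(SS))

Answer: normal form = S(KK)(S(SS))  (in 3 steps)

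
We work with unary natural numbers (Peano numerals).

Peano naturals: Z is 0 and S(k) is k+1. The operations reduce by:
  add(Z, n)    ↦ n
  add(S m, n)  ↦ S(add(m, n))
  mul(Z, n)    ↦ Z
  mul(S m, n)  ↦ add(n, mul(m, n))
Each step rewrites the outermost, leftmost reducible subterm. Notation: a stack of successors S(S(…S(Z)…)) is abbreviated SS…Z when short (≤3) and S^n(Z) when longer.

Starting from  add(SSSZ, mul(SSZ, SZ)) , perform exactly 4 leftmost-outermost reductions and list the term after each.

Answer: after 4 steps: S(S(S(mul(SSZ, SZ))))

Derivation:
  start: add(SSSZ, mul(SSZ, SZ))
  →1  S(add(SSZ, mul(SSZ, SZ)))
  →2  S(S(add(SZ, mul(SSZ, SZ))))
  →3  S(S(S(add(Z, mul(SSZ, SZ)))))
  →4  S(S(S(mul(SSZ, SZ))))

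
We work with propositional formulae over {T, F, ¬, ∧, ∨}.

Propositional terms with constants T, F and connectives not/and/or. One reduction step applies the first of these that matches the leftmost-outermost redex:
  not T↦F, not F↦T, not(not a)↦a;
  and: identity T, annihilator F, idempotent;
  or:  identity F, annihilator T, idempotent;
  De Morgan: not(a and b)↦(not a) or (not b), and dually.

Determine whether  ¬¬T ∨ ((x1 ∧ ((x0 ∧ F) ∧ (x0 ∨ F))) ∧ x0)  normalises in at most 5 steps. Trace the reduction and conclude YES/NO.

  start: ¬¬T ∨ ((x1 ∧ ((x0 ∧ F) ∧ (x0 ∨ F))) ∧ x0)
  [1] T ∨ ((x1 ∧ ((x0 ∧ F) ∧ (x0 ∨ F))) ∧ x0)
  [2] T

Answer: YES — reaches normal form T in 2 ≤ 5 steps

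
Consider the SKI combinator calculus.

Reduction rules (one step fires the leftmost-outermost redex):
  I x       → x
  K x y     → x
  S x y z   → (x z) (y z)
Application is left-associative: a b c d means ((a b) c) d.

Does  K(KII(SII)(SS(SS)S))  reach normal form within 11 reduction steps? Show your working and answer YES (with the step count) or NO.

  start: K(KII(SII)(SS(SS)S))
  [1] K(I(SII)(SS(SS)S))
  [2] K(SII(SS(SS)S))
  [3] K(I(SS(SS)S)(I(SS(SS)S)))
  [4] K(SS(SS)S(I(SS(SS)S)))
  [5] K(SS(SSS)(I(SS(SS)S)))
  [6] K(S(I(SS(SS)S))(SSS(I(SS(SS)S))))
  [7] K(S(SS(SS)S)(SSS(I(SS(SS)S))))
  [8] K(S(SS(SSS))(SSS(I(SS(SS)S))))
  [9] K(S(SS(SSS))(S(I(SS(SS)S))(S(I(SS(SS)S)))))
  [10] K(S(SS(SSS))(S(SS(SS)S)(S(I(SS(SS)S)))))
  [11] K(S(SS(SSS))(S(SS(SSS))(S(I(SS(SS)S)))))

Answer: NO — after 11 steps the term is K(S(SS(SSS))(S(SS(SSS))(S(I(SS(SS)S))))), not yet normal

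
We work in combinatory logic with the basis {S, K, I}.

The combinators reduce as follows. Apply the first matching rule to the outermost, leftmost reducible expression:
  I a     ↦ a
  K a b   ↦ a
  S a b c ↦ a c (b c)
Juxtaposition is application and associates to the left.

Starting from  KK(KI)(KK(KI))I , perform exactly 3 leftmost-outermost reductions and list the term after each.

  start: KK(KI)(KK(KI))I
  [1] K(KK(KI))I
  [2] KK(KI)
  [3] K

Answer: after 3 steps: K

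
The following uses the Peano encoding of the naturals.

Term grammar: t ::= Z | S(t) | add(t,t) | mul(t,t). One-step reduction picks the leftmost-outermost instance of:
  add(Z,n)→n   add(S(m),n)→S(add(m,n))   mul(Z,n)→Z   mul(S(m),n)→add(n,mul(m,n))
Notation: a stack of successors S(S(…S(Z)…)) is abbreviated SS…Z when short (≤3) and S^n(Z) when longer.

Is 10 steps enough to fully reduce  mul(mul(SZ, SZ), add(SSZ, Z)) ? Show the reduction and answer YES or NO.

Answer: NO — after 10 steps the term is S(S(mul(mul(Z, SZ), add(SSZ, Z)))), not yet normal

Derivation:
  start: mul(mul(SZ, SZ), add(SSZ, Z))
  step 1: mul(add(SZ, mul(Z, SZ)), add(SSZ, Z))
  step 2: mul(S(add(Z, mul(Z, SZ))), add(SSZ, Z))
  step 3: add(add(SSZ, Z), mul(add(Z, mul(Z, SZ)), add(SSZ, Z)))
  step 4: add(S(add(SZ, Z)), mul(add(Z, mul(Z, SZ)), add(SSZ, Z)))
  step 5: S(add(add(SZ, Z), mul(add(Z, mul(Z, SZ)), add(SSZ, Z))))
  step 6: S(add(S(add(Z, Z)), mul(add(Z, mul(Z, SZ)), add(SSZ, Z))))
  step 7: S(S(add(add(Z, Z), mul(add(Z, mul(Z, SZ)), add(SSZ, Z)))))
  step 8: S(S(add(Z, mul(add(Z, mul(Z, SZ)), add(SSZ, Z)))))
  step 9: S(S(mul(add(Z, mul(Z, SZ)), add(SSZ, Z))))
  step 10: S(S(mul(mul(Z, SZ), add(SSZ, Z))))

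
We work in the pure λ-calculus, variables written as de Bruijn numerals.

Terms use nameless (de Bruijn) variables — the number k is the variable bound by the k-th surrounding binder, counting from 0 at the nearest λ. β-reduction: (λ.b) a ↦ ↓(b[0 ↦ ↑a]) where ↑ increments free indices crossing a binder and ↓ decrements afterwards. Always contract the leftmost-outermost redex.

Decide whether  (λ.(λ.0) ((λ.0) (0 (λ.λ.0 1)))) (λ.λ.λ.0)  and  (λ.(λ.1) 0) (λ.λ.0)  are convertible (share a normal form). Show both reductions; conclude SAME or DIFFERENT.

Answer: SAME — A ⇓ λ.λ.0, B ⇓ λ.λ.0

Working:
Term A:
  start: (λ.(λ.0) ((λ.0) (0 (λ.λ.0 1)))) (λ.λ.λ.0)
  →1  (λ.0) ((λ.0) ((λ.λ.λ.0) (λ.λ.0 1)))
  →2  (λ.0) ((λ.λ.λ.0) (λ.λ.0 1))
  →3  (λ.λ.λ.0) (λ.λ.0 1)
  →4  λ.λ.0

Term B:
  start: (λ.(λ.1) 0) (λ.λ.0)
  →1  (λ.λ.λ.0) (λ.λ.0)
  →2  λ.λ.0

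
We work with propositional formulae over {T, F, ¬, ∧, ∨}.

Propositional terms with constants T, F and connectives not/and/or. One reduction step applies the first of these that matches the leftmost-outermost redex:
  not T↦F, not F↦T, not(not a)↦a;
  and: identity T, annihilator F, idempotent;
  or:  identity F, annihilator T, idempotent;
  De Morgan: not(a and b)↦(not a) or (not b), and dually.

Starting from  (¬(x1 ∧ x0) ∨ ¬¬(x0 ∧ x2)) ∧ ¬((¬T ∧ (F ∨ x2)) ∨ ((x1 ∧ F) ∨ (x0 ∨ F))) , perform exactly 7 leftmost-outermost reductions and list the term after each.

  start: (¬(x1 ∧ x0) ∨ ¬¬(x0 ∧ x2)) ∧ ¬((¬T ∧ (F ∨ x2)) ∨ ((x1 ∧ F) ∨ (x0 ∨ F)))
  step 1: ((¬x1 ∨ ¬x0) ∨ ¬¬(x0 ∧ x2)) ∧ ¬((¬T ∧ (F ∨ x2)) ∨ ((x1 ∧ F) ∨ (x0 ∨ F)))
  step 2: ((¬x1 ∨ ¬x0) ∨ (x0 ∧ x2)) ∧ ¬((¬T ∧ (F ∨ x2)) ∨ ((x1 ∧ F) ∨ (x0 ∨ F)))
  step 3: ((¬x1 ∨ ¬x0) ∨ (x0 ∧ x2)) ∧ (¬(¬T ∧ (F ∨ x2)) ∧ ¬((x1 ∧ F) ∨ (x0 ∨ F)))
  step 4: ((¬x1 ∨ ¬x0) ∨ (x0 ∧ x2)) ∧ ((¬¬T ∨ ¬(F ∨ x2)) ∧ ¬((x1 ∧ F) ∨ (x0 ∨ F)))
  step 5: ((¬x1 ∨ ¬x0) ∨ (x0 ∧ x2)) ∧ ((T ∨ ¬(F ∨ x2)) ∧ ¬((x1 ∧ F) ∨ (x0 ∨ F)))
  step 6: ((¬x1 ∨ ¬x0) ∨ (x0 ∧ x2)) ∧ (T ∧ ¬((x1 ∧ F) ∨ (x0 ∨ F)))
  step 7: ((¬x1 ∨ ¬x0) ∨ (x0 ∧ x2)) ∧ ¬((x1 ∧ F) ∨ (x0 ∨ F))

Answer: after 7 steps: ((¬x1 ∨ ¬x0) ∨ (x0 ∧ x2)) ∧ ¬((x1 ∧ F) ∨ (x0 ∨ F))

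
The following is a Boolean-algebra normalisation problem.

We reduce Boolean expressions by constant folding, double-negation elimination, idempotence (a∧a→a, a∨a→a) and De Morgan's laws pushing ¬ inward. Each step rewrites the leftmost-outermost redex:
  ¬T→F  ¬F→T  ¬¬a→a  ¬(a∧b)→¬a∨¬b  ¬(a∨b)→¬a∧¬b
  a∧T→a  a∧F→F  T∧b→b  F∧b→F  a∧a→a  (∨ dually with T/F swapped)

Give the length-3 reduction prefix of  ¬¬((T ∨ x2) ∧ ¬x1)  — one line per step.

Answer: after 3 steps: ¬x1

Reduction:
  start: ¬¬((T ∨ x2) ∧ ¬x1)
  →1  (T ∨ x2) ∧ ¬x1
  →2  T ∧ ¬x1
  →3  ¬x1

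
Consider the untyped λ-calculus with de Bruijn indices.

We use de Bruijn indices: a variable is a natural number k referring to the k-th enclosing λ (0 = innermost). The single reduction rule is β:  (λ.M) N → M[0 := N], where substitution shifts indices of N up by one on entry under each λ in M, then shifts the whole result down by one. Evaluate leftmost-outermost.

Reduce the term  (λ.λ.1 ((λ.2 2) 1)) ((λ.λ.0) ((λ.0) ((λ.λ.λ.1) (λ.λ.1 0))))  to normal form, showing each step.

  start: (λ.λ.1 ((λ.2 2) 1)) ((λ.λ.0) ((λ.0) ((λ.λ.λ.1) (λ.λ.1 0))))
  step 1: λ.(λ.λ.0) ((λ.0) ((λ.λ.λ.1) (λ.λ.1 0))) ((λ.(λ.λ.0) ((λ.0) ((λ.λ.λ.1) (λ.λ.1 0))) ((λ.λ.0) ((λ.0) ((λ.λ.λ.1) (λ.λ.1 0))))) ((λ.λ.0) ((λ.0) ((λ.λ.λ.1) (λ.λ.1 0)))))
  step 2: λ.(λ.0) ((λ.(λ.λ.0) ((λ.0) ((λ.λ.λ.1) (λ.λ.1 0))) ((λ.λ.0) ((λ.0) ((λ.λ.λ.1) (λ.λ.1 0))))) ((λ.λ.0) ((λ.0) ((λ.λ.λ.1) (λ.λ.1 0)))))
  step 3: λ.(λ.(λ.λ.0) ((λ.0) ((λ.λ.λ.1) (λ.λ.1 0))) ((λ.λ.0) ((λ.0) ((λ.λ.λ.1) (λ.λ.1 0))))) ((λ.λ.0) ((λ.0) ((λ.λ.λ.1) (λ.λ.1 0))))
  step 4: λ.(λ.λ.0) ((λ.0) ((λ.λ.λ.1) (λ.λ.1 0))) ((λ.λ.0) ((λ.0) ((λ.λ.λ.1) (λ.λ.1 0))))
  step 5: λ.(λ.0) ((λ.λ.0) ((λ.0) ((λ.λ.λ.1) (λ.λ.1 0))))
  step 6: λ.(λ.λ.0) ((λ.0) ((λ.λ.λ.1) (λ.λ.1 0)))
  step 7: λ.λ.0

Answer: normal form = λ.λ.0  (in 7 steps)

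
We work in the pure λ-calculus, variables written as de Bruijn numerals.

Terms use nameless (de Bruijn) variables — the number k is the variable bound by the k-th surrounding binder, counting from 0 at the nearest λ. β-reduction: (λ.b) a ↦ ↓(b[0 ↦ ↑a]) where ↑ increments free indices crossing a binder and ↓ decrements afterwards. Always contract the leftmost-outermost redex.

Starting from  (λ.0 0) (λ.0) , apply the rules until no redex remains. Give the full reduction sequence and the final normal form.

Answer: normal form = λ.0  (in 2 steps)

Derivation:
  start: (λ.0 0) (λ.0)
  [1] (λ.0) (λ.0)
  [2] λ.0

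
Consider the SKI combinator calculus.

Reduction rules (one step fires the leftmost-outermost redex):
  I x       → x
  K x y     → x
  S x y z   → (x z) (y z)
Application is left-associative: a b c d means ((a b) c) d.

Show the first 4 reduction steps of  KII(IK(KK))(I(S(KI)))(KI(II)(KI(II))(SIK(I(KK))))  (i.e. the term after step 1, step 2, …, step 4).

  start: KII(IK(KK))(I(S(KI)))(KI(II)(KI(II))(SIK(I(KK))))
  [1] I(IK(KK))(I(S(KI)))(KI(II)(KI(II))(SIK(I(KK))))
  [2] IK(KK)(I(S(KI)))(KI(II)(KI(II))(SIK(I(KK))))
  [3] K(KK)(I(S(KI)))(KI(II)(KI(II))(SIK(I(KK))))
  [4] KK(KI(II)(KI(II))(SIK(I(KK))))

Answer: after 4 steps: KK(KI(II)(KI(II))(SIK(I(KK))))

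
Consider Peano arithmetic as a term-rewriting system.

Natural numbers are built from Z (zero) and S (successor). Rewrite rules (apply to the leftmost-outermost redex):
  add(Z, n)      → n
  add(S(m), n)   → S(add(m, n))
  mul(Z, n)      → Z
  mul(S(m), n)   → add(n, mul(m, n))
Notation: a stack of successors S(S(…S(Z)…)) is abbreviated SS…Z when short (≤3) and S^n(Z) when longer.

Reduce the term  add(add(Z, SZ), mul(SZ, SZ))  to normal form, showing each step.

Answer: normal form = SSZ  (in 7 steps)

Derivation:
  start: add(add(Z, SZ), mul(SZ, SZ))
  step 1: add(SZ, mul(SZ, SZ))
  step 2: S(add(Z, mul(SZ, SZ)))
  step 3: S(mul(SZ, SZ))
  step 4: S(add(SZ, mul(Z, SZ)))
  step 5: S(S(add(Z, mul(Z, SZ))))
  step 6: S(S(mul(Z, SZ)))
  step 7: SSZ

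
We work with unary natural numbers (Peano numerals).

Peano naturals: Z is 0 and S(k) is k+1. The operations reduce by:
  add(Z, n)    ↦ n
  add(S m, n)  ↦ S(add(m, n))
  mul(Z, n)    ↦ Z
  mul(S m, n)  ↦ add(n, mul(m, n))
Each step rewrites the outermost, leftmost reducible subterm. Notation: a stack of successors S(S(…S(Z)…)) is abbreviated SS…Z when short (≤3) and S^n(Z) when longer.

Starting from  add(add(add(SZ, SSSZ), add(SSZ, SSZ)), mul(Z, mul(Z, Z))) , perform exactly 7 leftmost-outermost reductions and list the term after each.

Answer: after 7 steps: S(S(add(S(add(SZ, add(SSZ, SSZ))), mul(Z, mul(Z, Z)))))

Derivation:
  start: add(add(add(SZ, SSSZ), add(SSZ, SSZ)), mul(Z, mul(Z, Z)))
  →1  add(add(S(add(Z, SSSZ)), add(SSZ, SSZ)), mul(Z, mul(Z, Z)))
  →2  add(S(add(add(Z, SSSZ), add(SSZ, SSZ))), mul(Z, mul(Z, Z)))
  →3  S(add(add(add(Z, SSSZ), add(SSZ, SSZ)), mul(Z, mul(Z, Z))))
  →4  S(add(add(SSSZ, add(SSZ, SSZ)), mul(Z, mul(Z, Z))))
  →5  S(add(S(add(SSZ, add(SSZ, SSZ))), mul(Z, mul(Z, Z))))
  →6  S(S(add(add(SSZ, add(SSZ, SSZ)), mul(Z, mul(Z, Z)))))
  →7  S(S(add(S(add(SZ, add(SSZ, SSZ))), mul(Z, mul(Z, Z)))))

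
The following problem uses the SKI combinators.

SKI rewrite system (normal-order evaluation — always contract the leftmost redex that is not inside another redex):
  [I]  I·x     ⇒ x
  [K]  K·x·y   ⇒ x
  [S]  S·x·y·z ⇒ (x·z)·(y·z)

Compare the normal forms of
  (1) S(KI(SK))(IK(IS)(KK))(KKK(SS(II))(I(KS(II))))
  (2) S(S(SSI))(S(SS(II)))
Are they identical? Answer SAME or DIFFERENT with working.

Term A:
  start: S(KI(SK))(IK(IS)(KK))(KKK(SS(II))(I(KS(II))))
  step 1: KI(SK)(KKK(SS(II))(I(KS(II))))(IK(IS)(KK)(KKK(SS(II))(I(KS(II)))))
  step 2: I(KKK(SS(II))(I(KS(II))))(IK(IS)(KK)(KKK(SS(II))(I(KS(II)))))
  step 3: KKK(SS(II))(I(KS(II)))(IK(IS)(KK)(KKK(SS(II))(I(KS(II)))))
  step 4: K(SS(II))(I(KS(II)))(IK(IS)(KK)(KKK(SS(II))(I(KS(II)))))
  step 5: SS(II)(IK(IS)(KK)(KKK(SS(II))(I(KS(II)))))
  step 6: S(IK(IS)(KK)(KKK(SS(II))(I(KS(II)))))(II(IK(IS)(KK)(KKK(SS(II))(I(KS(II))))))
  step 7: S(K(IS)(KK)(KKK(SS(II))(I(KS(II)))))(II(IK(IS)(KK)(KKK(SS(II))(I(KS(II))))))
  step 8: S(IS(KKK(SS(II))(I(KS(II)))))(II(IK(IS)(KK)(KKK(SS(II))(I(KS(II))))))
  step 9: S(S(KKK(SS(II))(I(KS(II)))))(II(IK(IS)(KK)(KKK(SS(II))(I(KS(II))))))
  step 10: S(S(K(SS(II))(I(KS(II)))))(II(IK(IS)(KK)(KKK(SS(II))(I(KS(II))))))
  step 11: S(S(SS(II)))(II(IK(IS)(KK)(KKK(SS(II))(I(KS(II))))))
  step 12: S(S(SSI))(II(IK(IS)(KK)(KKK(SS(II))(I(KS(II))))))
  step 13: S(S(SSI))(I(IK(IS)(KK)(KKK(SS(II))(I(KS(II))))))
  step 14: S(S(SSI))(IK(IS)(KK)(KKK(SS(II))(I(KS(II)))))
  step 15: S(S(SSI))(K(IS)(KK)(KKK(SS(II))(I(KS(II)))))
  step 16: S(S(SSI))(IS(KKK(SS(II))(I(KS(II)))))
  step 17: S(S(SSI))(S(KKK(SS(II))(I(KS(II)))))
  step 18: S(S(SSI))(S(K(SS(II))(I(KS(II)))))
  step 19: S(S(SSI))(S(SS(II)))
  step 20: S(S(SSI))(S(SSI))

Term B:
  start: S(S(SSI))(S(SS(II)))
  step 1: S(S(SSI))(S(SSI))

Answer: SAME — A ⇓ S(S(SSI))(S(SSI)), B ⇓ S(S(SSI))(S(SSI))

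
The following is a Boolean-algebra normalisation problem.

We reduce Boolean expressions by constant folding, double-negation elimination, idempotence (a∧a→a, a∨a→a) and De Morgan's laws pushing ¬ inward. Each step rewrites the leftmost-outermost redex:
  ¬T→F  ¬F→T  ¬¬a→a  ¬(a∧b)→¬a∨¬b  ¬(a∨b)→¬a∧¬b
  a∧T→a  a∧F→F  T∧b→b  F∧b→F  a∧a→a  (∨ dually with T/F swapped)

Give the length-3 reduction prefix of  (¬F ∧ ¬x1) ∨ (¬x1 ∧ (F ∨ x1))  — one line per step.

Answer: after 3 steps: ¬x1 ∨ (¬x1 ∧ x1)

Reduction:
  start: (¬F ∧ ¬x1) ∨ (¬x1 ∧ (F ∨ x1))
  [1] (T ∧ ¬x1) ∨ (¬x1 ∧ (F ∨ x1))
  [2] ¬x1 ∨ (¬x1 ∧ (F ∨ x1))
  [3] ¬x1 ∨ (¬x1 ∧ x1)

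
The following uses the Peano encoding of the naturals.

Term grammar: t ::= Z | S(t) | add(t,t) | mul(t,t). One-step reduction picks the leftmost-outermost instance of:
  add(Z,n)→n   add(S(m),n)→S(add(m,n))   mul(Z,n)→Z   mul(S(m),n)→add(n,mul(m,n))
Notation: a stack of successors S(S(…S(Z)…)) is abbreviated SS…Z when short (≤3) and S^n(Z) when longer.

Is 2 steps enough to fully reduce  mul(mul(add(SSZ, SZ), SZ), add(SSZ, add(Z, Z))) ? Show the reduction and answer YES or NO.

Answer: NO — after 2 steps the term is mul(add(SZ, mul(add(SZ, SZ), SZ)), add(SSZ, add(Z, Z))), not yet normal

Derivation:
  start: mul(mul(add(SSZ, SZ), SZ), add(SSZ, add(Z, Z)))
  [1] mul(mul(S(add(SZ, SZ)), SZ), add(SSZ, add(Z, Z)))
  [2] mul(add(SZ, mul(add(SZ, SZ), SZ)), add(SSZ, add(Z, Z)))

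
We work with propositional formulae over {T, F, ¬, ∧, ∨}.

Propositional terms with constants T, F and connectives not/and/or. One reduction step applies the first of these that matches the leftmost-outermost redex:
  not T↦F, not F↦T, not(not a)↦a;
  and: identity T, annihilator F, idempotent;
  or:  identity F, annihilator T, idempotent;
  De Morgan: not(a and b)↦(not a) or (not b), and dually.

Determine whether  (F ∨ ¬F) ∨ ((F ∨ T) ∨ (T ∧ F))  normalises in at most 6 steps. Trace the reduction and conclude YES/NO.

Answer: YES — reaches normal form T in 3 ≤ 6 steps

Reduction:
  start: (F ∨ ¬F) ∨ ((F ∨ T) ∨ (T ∧ F))
  step 1: ¬F ∨ ((F ∨ T) ∨ (T ∧ F))
  step 2: T ∨ ((F ∨ T) ∨ (T ∧ F))
  step 3: T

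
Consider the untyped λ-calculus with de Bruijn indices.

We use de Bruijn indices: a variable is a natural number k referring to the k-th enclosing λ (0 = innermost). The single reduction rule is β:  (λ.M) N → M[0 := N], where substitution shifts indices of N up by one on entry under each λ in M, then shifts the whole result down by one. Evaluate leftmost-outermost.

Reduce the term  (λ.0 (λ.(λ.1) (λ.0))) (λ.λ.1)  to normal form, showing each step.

Answer: normal form = λ.λ.0  (in 3 steps)

Working:
  start: (λ.0 (λ.(λ.1) (λ.0))) (λ.λ.1)
  [1] (λ.λ.1) (λ.(λ.1) (λ.0))
  [2] λ.λ.(λ.1) (λ.0)
  [3] λ.λ.0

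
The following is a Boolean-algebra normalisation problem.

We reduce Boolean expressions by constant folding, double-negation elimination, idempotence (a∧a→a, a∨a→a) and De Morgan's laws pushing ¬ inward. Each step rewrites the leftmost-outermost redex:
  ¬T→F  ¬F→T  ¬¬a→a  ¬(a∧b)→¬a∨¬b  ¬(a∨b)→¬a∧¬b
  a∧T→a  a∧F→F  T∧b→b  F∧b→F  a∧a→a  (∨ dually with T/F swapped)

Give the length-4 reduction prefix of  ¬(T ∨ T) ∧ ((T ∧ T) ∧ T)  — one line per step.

  start: ¬(T ∨ T) ∧ ((T ∧ T) ∧ T)
  step 1: (¬T ∧ ¬T) ∧ ((T ∧ T) ∧ T)
  step 2: ¬T ∧ ((T ∧ T) ∧ T)
  step 3: F ∧ ((T ∧ T) ∧ T)
  step 4: F

Answer: after 4 steps: F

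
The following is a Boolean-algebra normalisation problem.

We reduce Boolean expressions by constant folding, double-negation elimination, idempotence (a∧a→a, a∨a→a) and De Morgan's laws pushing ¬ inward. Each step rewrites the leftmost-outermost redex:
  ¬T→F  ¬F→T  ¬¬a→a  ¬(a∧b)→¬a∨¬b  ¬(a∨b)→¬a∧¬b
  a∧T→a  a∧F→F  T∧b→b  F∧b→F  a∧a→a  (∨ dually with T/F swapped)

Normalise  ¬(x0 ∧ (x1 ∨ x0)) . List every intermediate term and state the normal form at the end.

Answer: normal form = ¬x0 ∨ (¬x1 ∧ ¬x0)  (in 2 steps)

Derivation:
  start: ¬(x0 ∧ (x1 ∨ x0))
  →1  ¬x0 ∨ ¬(x1 ∨ x0)
  →2  ¬x0 ∨ (¬x1 ∧ ¬x0)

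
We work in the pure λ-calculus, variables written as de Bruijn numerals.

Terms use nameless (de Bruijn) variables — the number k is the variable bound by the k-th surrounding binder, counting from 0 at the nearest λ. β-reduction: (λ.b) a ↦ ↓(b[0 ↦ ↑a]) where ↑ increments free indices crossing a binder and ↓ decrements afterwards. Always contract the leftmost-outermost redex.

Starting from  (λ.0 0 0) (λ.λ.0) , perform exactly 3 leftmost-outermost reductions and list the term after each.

  start: (λ.0 0 0) (λ.λ.0)
  [1] (λ.λ.0) (λ.λ.0) (λ.λ.0)
  [2] (λ.0) (λ.λ.0)
  [3] λ.λ.0

Answer: after 3 steps: λ.λ.0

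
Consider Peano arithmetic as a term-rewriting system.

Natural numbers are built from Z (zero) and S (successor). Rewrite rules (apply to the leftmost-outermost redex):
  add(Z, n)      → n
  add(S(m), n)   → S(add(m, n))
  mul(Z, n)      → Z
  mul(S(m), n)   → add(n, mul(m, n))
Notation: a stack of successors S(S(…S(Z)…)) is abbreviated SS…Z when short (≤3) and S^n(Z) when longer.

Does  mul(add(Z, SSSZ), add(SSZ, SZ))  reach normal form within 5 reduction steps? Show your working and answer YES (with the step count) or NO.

  start: mul(add(Z, SSSZ), add(SSZ, SZ))
  →1  mul(SSSZ, add(SSZ, SZ))
  →2  add(add(SSZ, SZ), mul(SSZ, add(SSZ, SZ)))
  →3  add(S(add(SZ, SZ)), mul(SSZ, add(SSZ, SZ)))
  →4  S(add(add(SZ, SZ), mul(SSZ, add(SSZ, SZ))))
  →5  S(add(S(add(Z, SZ)), mul(SSZ, add(SSZ, SZ))))

Answer: NO — after 5 steps the term is S(add(S(add(Z, SZ)), mul(SSZ, add(SSZ, SZ)))), not yet normal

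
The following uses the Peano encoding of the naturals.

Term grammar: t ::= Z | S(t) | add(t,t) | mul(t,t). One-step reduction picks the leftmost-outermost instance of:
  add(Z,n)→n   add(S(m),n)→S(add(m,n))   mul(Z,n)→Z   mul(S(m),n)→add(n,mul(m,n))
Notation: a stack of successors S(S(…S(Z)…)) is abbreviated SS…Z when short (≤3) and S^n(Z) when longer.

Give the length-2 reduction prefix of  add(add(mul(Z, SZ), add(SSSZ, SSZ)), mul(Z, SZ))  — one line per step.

  start: add(add(mul(Z, SZ), add(SSSZ, SSZ)), mul(Z, SZ))
  [1] add(add(Z, add(SSSZ, SSZ)), mul(Z, SZ))
  [2] add(add(SSSZ, SSZ), mul(Z, SZ))

Answer: after 2 steps: add(add(SSSZ, SSZ), mul(Z, SZ))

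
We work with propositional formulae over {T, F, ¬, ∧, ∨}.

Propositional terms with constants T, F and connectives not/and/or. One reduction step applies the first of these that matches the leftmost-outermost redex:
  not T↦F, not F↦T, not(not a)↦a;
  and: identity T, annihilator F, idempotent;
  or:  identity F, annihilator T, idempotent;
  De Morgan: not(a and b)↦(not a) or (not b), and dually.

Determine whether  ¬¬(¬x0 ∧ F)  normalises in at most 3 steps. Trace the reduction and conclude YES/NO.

  start: ¬¬(¬x0 ∧ F)
  step 1: ¬x0 ∧ F
  step 2: F

Answer: YES — reaches normal form F in 2 ≤ 3 steps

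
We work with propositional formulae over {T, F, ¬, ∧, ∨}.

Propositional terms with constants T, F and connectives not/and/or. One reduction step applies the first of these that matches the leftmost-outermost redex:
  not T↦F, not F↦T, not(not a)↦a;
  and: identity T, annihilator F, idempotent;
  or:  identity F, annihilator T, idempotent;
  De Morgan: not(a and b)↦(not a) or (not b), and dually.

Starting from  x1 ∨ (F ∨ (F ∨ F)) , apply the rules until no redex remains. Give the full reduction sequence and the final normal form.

  start: x1 ∨ (F ∨ (F ∨ F))
  [1] x1 ∨ (F ∨ F)
  [2] x1 ∨ F
  [3] x1

Answer: normal form = x1  (in 3 steps)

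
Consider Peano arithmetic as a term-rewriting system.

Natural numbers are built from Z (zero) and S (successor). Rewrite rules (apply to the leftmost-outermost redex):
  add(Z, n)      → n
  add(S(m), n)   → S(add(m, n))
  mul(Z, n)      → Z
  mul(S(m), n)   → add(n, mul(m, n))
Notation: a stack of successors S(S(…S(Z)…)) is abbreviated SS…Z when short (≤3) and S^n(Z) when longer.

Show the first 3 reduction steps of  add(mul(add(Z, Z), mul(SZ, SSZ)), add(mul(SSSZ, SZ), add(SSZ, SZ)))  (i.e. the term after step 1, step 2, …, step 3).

Answer: after 3 steps: add(mul(SSSZ, SZ), add(SSZ, SZ))

Working:
  start: add(mul(add(Z, Z), mul(SZ, SSZ)), add(mul(SSSZ, SZ), add(SSZ, SZ)))
  [1] add(mul(Z, mul(SZ, SSZ)), add(mul(SSSZ, SZ), add(SSZ, SZ)))
  [2] add(Z, add(mul(SSSZ, SZ), add(SSZ, SZ)))
  [3] add(mul(SSSZ, SZ), add(SSZ, SZ))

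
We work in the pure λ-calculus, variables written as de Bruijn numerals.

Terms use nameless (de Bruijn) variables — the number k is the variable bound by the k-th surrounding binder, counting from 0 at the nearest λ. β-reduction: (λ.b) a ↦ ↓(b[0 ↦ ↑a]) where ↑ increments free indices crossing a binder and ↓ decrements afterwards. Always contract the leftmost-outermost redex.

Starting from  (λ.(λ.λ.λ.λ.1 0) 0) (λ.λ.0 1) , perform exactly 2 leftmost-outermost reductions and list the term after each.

  start: (λ.(λ.λ.λ.λ.1 0) 0) (λ.λ.0 1)
  step 1: (λ.λ.λ.λ.1 0) (λ.λ.0 1)
  step 2: λ.λ.λ.1 0

Answer: after 2 steps: λ.λ.λ.1 0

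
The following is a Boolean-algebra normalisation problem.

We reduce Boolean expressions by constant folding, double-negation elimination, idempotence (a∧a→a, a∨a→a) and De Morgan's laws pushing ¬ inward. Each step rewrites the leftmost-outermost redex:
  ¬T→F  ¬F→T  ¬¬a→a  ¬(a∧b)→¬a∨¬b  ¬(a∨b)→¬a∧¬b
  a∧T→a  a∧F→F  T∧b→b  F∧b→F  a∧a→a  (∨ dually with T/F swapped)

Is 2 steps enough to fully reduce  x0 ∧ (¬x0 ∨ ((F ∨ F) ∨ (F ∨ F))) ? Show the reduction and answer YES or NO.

Answer: NO — after 2 steps the term is x0 ∧ (¬x0 ∨ F), not yet normal

Derivation:
  start: x0 ∧ (¬x0 ∨ ((F ∨ F) ∨ (F ∨ F)))
  →1  x0 ∧ (¬x0 ∨ (F ∨ F))
  →2  x0 ∧ (¬x0 ∨ F)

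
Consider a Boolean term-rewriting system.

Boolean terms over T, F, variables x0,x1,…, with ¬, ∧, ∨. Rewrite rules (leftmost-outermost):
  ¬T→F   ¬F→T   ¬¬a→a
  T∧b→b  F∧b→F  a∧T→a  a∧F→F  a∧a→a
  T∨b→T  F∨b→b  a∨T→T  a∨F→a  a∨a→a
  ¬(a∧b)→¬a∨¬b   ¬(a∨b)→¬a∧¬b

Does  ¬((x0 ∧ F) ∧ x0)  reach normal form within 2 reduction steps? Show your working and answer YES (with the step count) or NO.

Answer: NO — after 2 steps the term is (¬x0 ∨ ¬F) ∨ ¬x0, not yet normal

Working:
  start: ¬((x0 ∧ F) ∧ x0)
  [1] ¬(x0 ∧ F) ∨ ¬x0
  [2] (¬x0 ∨ ¬F) ∨ ¬x0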